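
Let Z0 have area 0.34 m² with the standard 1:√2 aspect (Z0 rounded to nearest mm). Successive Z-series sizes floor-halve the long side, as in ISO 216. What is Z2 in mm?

Let Z0's short side be w mm. w · w√2 = 0.34 m² = 340,000 mm², so w ≈ 490.3 mm and w√2 ≈ 693.4 mm → Z0 = 490 × 693 mm.
Z1: ⌊693/2⌋ × 490 = 346 × 490 mm
Z2: ⌊490/2⌋ × 346 = 245 × 346 mm

245 × 346 mm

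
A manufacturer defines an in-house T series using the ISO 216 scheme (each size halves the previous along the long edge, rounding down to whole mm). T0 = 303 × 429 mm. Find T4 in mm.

T1: ⌊429/2⌋ × 303 = 214 × 303 mm
T2: ⌊303/2⌋ × 214 = 151 × 214 mm
T3: ⌊214/2⌋ × 151 = 107 × 151 mm
T4: ⌊151/2⌋ × 107 = 75 × 107 mm

75 × 107 mm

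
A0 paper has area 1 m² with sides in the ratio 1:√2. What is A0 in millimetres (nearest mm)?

Let the short side be w mm. Then the long side is w√2 and w · w√2 = 10⁶ mm².
w² = 10⁶/√2, so w = 1000 / 2^(1/4) ≈ 840.9 mm; long side = 1000 · 2^(1/4) ≈ 1189.2 mm.

841 × 1189 mm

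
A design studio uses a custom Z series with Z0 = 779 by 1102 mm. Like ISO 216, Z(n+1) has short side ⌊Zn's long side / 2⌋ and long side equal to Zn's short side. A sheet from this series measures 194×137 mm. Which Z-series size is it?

Z0: 779 × 1102 mm
Z1: 551 × 779 mm
Z2: 389 × 551 mm
Z3: 275 × 389 mm
Z4: 194 × 275 mm
Z5: 137 × 194 mm
Z6: 97 × 137 mm
→ matches Z5.

Z5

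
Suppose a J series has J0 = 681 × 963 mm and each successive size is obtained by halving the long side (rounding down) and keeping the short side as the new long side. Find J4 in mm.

J1: ⌊963/2⌋ × 681 = 481 × 681 mm
J2: ⌊681/2⌋ × 481 = 340 × 481 mm
J3: ⌊481/2⌋ × 340 = 240 × 340 mm
J4: ⌊340/2⌋ × 240 = 170 × 240 mm

170 × 240 mm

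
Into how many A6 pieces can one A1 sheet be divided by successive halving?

A1 = 594 × 841 mm; A6 = 105 × 148 mm.
Each halving step doubles the count; 5 steps from A1 to A6.
2^5 = 32.

32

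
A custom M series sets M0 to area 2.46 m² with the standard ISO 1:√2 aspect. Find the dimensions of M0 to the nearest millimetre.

1319 × 1865 mm

Let the short side be w mm. Then w · w√2 = 2.46 m² = 2,460,000 mm².
w² = 2,460,000/√2, so w ≈ 1318.9 mm; long side = w√2 ≈ 1865.2 mm.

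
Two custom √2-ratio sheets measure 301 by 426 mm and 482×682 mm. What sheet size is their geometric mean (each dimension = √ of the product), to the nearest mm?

Short side: √(301 · 482) = √145082 ≈ 380.9 → 381 mm
Long side: √(426 · 682) = √290532 ≈ 539.0 → 539 mm

381 × 539 mm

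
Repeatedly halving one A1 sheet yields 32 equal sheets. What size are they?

32 = 2^5, so 5 halving steps.
A1 → A2 → … → A6 after 5 steps.

A6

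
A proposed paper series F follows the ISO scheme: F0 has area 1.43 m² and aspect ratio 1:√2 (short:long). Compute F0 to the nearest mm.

Let the short side be w mm. Then w · w√2 = 1.43 m² = 1,430,000 mm².
w² = 1,430,000/√2, so w ≈ 1005.6 mm; long side = w√2 ≈ 1422.1 mm.

1006 × 1422 mm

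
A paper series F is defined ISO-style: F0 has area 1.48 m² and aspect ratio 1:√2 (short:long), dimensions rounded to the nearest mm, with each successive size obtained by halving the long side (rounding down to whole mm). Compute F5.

Let F0's short side be w mm. w · w√2 = 1.48 m² = 1,480,000 mm², so w ≈ 1023.0 mm and w√2 ≈ 1446.7 mm → F0 = 1023 × 1447 mm.
F1: ⌊1447/2⌋ × 1023 = 723 × 1023 mm
F2: ⌊1023/2⌋ × 723 = 511 × 723 mm
F3: ⌊723/2⌋ × 511 = 361 × 511 mm
F4: ⌊511/2⌋ × 361 = 255 × 361 mm
F5: ⌊361/2⌋ × 255 = 180 × 255 mm

180 × 255 mm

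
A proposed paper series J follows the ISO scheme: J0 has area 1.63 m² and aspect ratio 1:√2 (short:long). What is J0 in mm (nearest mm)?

1074 × 1518 mm

Let the short side be w mm. Then w · w√2 = 1.63 m² = 1,630,000 mm².
w² = 1,630,000/√2, so w ≈ 1073.6 mm; long side = w√2 ≈ 1518.3 mm.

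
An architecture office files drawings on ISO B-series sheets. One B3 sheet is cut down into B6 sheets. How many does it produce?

8

B3 = 353 × 500 mm; B6 = 125 × 176 mm.
Each halving step doubles the count; 3 steps from B3 to B6.
2^3 = 8.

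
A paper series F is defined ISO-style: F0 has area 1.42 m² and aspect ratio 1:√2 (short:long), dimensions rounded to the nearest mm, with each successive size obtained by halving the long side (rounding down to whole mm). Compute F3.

Let F0's short side be w mm. w · w√2 = 1.42 m² = 1,420,000 mm², so w ≈ 1002.0 mm and w√2 ≈ 1417.1 mm → F0 = 1002 × 1417 mm.
F1: ⌊1417/2⌋ × 1002 = 708 × 1002 mm
F2: ⌊1002/2⌋ × 708 = 501 × 708 mm
F3: ⌊708/2⌋ × 501 = 354 × 501 mm

354 × 501 mm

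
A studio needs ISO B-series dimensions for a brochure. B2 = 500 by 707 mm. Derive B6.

125 × 176 mm

B3: ⌊707/2⌋ × 500 = 353 × 500 mm
B4: ⌊500/2⌋ × 353 = 250 × 353 mm
B5: ⌊353/2⌋ × 250 = 176 × 250 mm
B6: ⌊250/2⌋ × 176 = 125 × 176 mm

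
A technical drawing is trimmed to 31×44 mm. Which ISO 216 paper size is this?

B10 (31 × 44 mm)

Aspect ratio 44/31 ≈ 1.419 — close to the ISO √2 ≈ 1.414.
In the B-series (B0 = 1000 × 1414 mm): B10 = 31 × 44 mm.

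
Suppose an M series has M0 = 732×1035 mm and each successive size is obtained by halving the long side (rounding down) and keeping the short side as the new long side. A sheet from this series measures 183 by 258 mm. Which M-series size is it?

M0: 732 × 1035 mm
M1: 517 × 732 mm
M2: 366 × 517 mm
M3: 258 × 366 mm
M4: 183 × 258 mm
M5: 129 × 183 mm
→ matches M4.

M4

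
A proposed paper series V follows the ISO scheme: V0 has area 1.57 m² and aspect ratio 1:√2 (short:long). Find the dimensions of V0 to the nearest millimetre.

1054 × 1490 mm

Let the short side be w mm. Then w · w√2 = 1.57 m² = 1,570,000 mm².
w² = 1,570,000/√2, so w ≈ 1053.6 mm; long side = w√2 ≈ 1490.1 mm.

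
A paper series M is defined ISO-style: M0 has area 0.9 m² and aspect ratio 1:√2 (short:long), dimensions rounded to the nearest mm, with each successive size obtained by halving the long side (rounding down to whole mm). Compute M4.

Let M0's short side be w mm. w · w√2 = 0.9 m² = 900,000 mm², so w ≈ 797.7 mm and w√2 ≈ 1128.2 mm → M0 = 798 × 1128 mm.
M1: ⌊1128/2⌋ × 798 = 564 × 798 mm
M2: ⌊798/2⌋ × 564 = 399 × 564 mm
M3: ⌊564/2⌋ × 399 = 282 × 399 mm
M4: ⌊399/2⌋ × 282 = 199 × 282 mm

199 × 282 mm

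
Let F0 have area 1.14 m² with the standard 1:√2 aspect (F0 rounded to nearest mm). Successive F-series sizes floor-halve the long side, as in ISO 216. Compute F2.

Let F0's short side be w mm. w · w√2 = 1.14 m² = 1,140,000 mm², so w ≈ 897.8 mm and w√2 ≈ 1269.7 mm → F0 = 898 × 1270 mm.
F1: ⌊1270/2⌋ × 898 = 635 × 898 mm
F2: ⌊898/2⌋ × 635 = 449 × 635 mm

449 × 635 mm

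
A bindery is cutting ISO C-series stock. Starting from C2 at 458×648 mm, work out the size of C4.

229 × 324 mm

C3: ⌊648/2⌋ × 458 = 324 × 458 mm
C4: ⌊458/2⌋ × 324 = 229 × 324 mm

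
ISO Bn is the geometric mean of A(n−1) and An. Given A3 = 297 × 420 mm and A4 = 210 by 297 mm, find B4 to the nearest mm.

Short side: √(297 · 210) = √62370 ≈ 249.7 → 250 mm
Long side: √(420 · 297) = √124740 ≈ 353.2 → 353 mm

250 × 353 mm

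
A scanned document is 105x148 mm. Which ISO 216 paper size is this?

A6 (105 × 148 mm)

Aspect ratio 148/105 ≈ 1.410 — close to the ISO √2 ≈ 1.414.
In the A-series (A0 area = 1 m²): A6 = 105 × 148 mm.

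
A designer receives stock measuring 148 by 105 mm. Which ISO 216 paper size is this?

Aspect ratio 148/105 ≈ 1.410 — close to the ISO √2 ≈ 1.414.
In the A-series (A0 area = 1 m²): A6 = 105 × 148 mm.

A6 (105 × 148 mm)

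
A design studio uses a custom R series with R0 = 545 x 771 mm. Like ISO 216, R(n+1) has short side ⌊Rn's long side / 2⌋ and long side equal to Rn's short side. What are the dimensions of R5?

96 × 136 mm

R1: ⌊771/2⌋ × 545 = 385 × 545 mm
R2: ⌊545/2⌋ × 385 = 272 × 385 mm
R3: ⌊385/2⌋ × 272 = 192 × 272 mm
R4: ⌊272/2⌋ × 192 = 136 × 192 mm
R5: ⌊192/2⌋ × 136 = 96 × 136 mm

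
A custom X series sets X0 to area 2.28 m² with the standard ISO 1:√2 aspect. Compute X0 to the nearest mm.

Let the short side be w mm. Then w · w√2 = 2.28 m² = 2,280,000 mm².
w² = 2,280,000/√2, so w ≈ 1269.7 mm; long side = w√2 ≈ 1795.7 mm.

1270 × 1796 mm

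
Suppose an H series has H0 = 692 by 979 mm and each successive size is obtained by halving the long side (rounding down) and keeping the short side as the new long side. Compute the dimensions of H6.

H1: ⌊979/2⌋ × 692 = 489 × 692 mm
H2: ⌊692/2⌋ × 489 = 346 × 489 mm
H3: ⌊489/2⌋ × 346 = 244 × 346 mm
H4: ⌊346/2⌋ × 244 = 173 × 244 mm
H5: ⌊244/2⌋ × 173 = 122 × 173 mm
H6: ⌊173/2⌋ × 122 = 86 × 122 mm

86 × 122 mm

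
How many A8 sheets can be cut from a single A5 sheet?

8

Each ISO step halves the sheet: 1 × A5 → 2 × A6 → 4 × A7 → 8 × A8
From A5 to A8 is 3 halving steps: 2^3 = 8.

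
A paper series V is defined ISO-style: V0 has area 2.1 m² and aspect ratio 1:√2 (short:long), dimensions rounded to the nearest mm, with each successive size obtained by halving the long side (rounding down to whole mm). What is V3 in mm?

430 × 609 mm

Let V0's short side be w mm. w · w√2 = 2.1 m² = 2,100,000 mm², so w ≈ 1218.6 mm and w√2 ≈ 1723.3 mm → V0 = 1219 × 1723 mm.
V1: ⌊1723/2⌋ × 1219 = 861 × 1219 mm
V2: ⌊1219/2⌋ × 861 = 609 × 861 mm
V3: ⌊861/2⌋ × 609 = 430 × 609 mm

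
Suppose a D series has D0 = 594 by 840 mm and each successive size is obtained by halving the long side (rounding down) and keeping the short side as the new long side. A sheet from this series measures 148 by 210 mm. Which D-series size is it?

D0: 594 × 840 mm
D1: 420 × 594 mm
D2: 297 × 420 mm
D3: 210 × 297 mm
D4: 148 × 210 mm
D5: 105 × 148 mm
→ matches D4.

D4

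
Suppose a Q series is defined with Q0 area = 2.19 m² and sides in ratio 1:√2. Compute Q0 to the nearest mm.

Let the short side be w mm. Then w · w√2 = 2.19 m² = 2,190,000 mm².
w² = 2,190,000/√2, so w ≈ 1244.4 mm; long side = w√2 ≈ 1759.9 mm.

1244 × 1760 mm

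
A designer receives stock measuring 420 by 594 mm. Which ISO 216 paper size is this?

Aspect ratio 594/420 ≈ 1.414 — close to the ISO √2 ≈ 1.414.
In the A-series (A0 area = 1 m²): A2 = 420 × 594 mm.

A2 (420 × 594 mm)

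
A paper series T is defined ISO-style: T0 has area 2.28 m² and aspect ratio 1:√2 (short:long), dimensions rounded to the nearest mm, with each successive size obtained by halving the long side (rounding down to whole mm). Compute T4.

317 × 449 mm

Let T0's short side be w mm. w · w√2 = 2.28 m² = 2,280,000 mm², so w ≈ 1269.7 mm and w√2 ≈ 1795.7 mm → T0 = 1270 × 1796 mm.
T1: ⌊1796/2⌋ × 1270 = 898 × 1270 mm
T2: ⌊1270/2⌋ × 898 = 635 × 898 mm
T3: ⌊898/2⌋ × 635 = 449 × 635 mm
T4: ⌊635/2⌋ × 449 = 317 × 449 mm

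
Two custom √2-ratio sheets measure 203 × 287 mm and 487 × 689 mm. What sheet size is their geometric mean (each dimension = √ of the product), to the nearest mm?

314 × 445 mm

Short side: √(203 · 487) = √98861 ≈ 314.4 → 314 mm
Long side: √(287 · 689) = √197743 ≈ 444.7 → 445 mm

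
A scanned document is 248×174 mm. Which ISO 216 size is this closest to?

B5 (176 × 250 mm)

Aspect ratio 248/174 ≈ 1.425 — close to the ISO √2 ≈ 1.414.
In the B-series (B0 = 1000 × 1414 mm): B5 = 176 × 250 mm.
Off by 4 mm total — nearest standard size.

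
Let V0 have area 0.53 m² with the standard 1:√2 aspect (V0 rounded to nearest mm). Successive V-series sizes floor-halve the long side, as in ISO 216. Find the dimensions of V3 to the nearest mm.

216 × 306 mm

Let V0's short side be w mm. w · w√2 = 0.53 m² = 530,000 mm², so w ≈ 612.2 mm and w√2 ≈ 865.8 mm → V0 = 612 × 866 mm.
V1: ⌊866/2⌋ × 612 = 433 × 612 mm
V2: ⌊612/2⌋ × 433 = 306 × 433 mm
V3: ⌊433/2⌋ × 306 = 216 × 306 mm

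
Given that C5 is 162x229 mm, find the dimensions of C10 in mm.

C6: ⌊229/2⌋ × 162 = 114 × 162 mm
C7: ⌊162/2⌋ × 114 = 81 × 114 mm
C8: ⌊114/2⌋ × 81 = 57 × 81 mm
C9: ⌊81/2⌋ × 57 = 40 × 57 mm
C10: ⌊57/2⌋ × 40 = 28 × 40 mm

28 × 40 mm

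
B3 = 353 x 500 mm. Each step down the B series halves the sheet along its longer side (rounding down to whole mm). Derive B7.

B4: ⌊500/2⌋ × 353 = 250 × 353 mm
B5: ⌊353/2⌋ × 250 = 176 × 250 mm
B6: ⌊250/2⌋ × 176 = 125 × 176 mm
B7: ⌊176/2⌋ × 125 = 88 × 125 mm

88 × 125 mm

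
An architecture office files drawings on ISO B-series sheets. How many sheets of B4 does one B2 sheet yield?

Each ISO step halves the sheet: 1 × B2 → 2 × B3 → 4 × B4
From B2 to B4 is 2 halving steps: 2^2 = 4.

4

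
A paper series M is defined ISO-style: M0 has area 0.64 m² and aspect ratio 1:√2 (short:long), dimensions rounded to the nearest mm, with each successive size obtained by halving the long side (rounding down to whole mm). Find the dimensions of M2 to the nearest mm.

336 × 475 mm

Let M0's short side be w mm. w · w√2 = 0.64 m² = 640,000 mm², so w ≈ 672.7 mm and w√2 ≈ 951.4 mm → M0 = 673 × 951 mm.
M1: ⌊951/2⌋ × 673 = 475 × 673 mm
M2: ⌊673/2⌋ × 475 = 336 × 475 mm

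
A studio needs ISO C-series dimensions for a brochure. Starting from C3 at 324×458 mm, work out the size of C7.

81 × 114 mm

C4: ⌊458/2⌋ × 324 = 229 × 324 mm
C5: ⌊324/2⌋ × 229 = 162 × 229 mm
C6: ⌊229/2⌋ × 162 = 114 × 162 mm
C7: ⌊162/2⌋ × 114 = 81 × 114 mm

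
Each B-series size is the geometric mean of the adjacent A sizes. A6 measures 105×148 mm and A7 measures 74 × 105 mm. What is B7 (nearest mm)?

88 × 125 mm

Short side: √(105 · 74) = √7770 ≈ 88.1 → 88 mm
Long side: √(148 · 105) = √15540 ≈ 124.7 → 125 mm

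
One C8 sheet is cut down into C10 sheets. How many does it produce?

Each ISO step halves the sheet: 1 × C8 → 2 × C9 → 4 × C10
From C8 to C10 is 2 halving steps: 2^2 = 4.

4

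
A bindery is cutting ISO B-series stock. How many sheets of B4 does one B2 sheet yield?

Each ISO step halves the sheet: 1 × B2 → 2 × B3 → 4 × B4
From B2 to B4 is 2 halving steps: 2^2 = 4.

4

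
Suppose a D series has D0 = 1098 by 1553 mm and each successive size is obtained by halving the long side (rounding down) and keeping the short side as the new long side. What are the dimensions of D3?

D1: ⌊1553/2⌋ × 1098 = 776 × 1098 mm
D2: ⌊1098/2⌋ × 776 = 549 × 776 mm
D3: ⌊776/2⌋ × 549 = 388 × 549 mm

388 × 549 mm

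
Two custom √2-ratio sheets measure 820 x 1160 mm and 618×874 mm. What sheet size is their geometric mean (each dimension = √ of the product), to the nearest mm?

Short side: √(820 · 618) = √506760 ≈ 711.9 → 712 mm
Long side: √(1160 · 874) = √1013840 ≈ 1006.9 → 1007 mm

712 × 1007 mm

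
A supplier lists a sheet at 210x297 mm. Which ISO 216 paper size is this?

Aspect ratio 297/210 ≈ 1.414 — close to the ISO √2 ≈ 1.414.
In the A-series (A0 area = 1 m²): A4 = 210 × 297 mm.

A4 (210 × 297 mm)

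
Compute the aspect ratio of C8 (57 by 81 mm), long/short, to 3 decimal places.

1.421

81 / 57 = 1.421
ISO 216 targets √2 ≈ 1.414; the +0.007 deviation is from mm rounding.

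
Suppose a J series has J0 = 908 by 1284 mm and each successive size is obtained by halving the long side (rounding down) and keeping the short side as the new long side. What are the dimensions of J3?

321 × 454 mm

J1: ⌊1284/2⌋ × 908 = 642 × 908 mm
J2: ⌊908/2⌋ × 642 = 454 × 642 mm
J3: ⌊642/2⌋ × 454 = 321 × 454 mm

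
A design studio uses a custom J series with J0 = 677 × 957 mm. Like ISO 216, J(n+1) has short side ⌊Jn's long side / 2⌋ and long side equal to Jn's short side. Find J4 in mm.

J1: ⌊957/2⌋ × 677 = 478 × 677 mm
J2: ⌊677/2⌋ × 478 = 338 × 478 mm
J3: ⌊478/2⌋ × 338 = 239 × 338 mm
J4: ⌊338/2⌋ × 239 = 169 × 239 mm

169 × 239 mm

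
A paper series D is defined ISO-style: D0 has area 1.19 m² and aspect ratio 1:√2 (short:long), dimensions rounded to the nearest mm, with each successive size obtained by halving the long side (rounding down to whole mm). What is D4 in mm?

229 × 324 mm

Let D0's short side be w mm. w · w√2 = 1.19 m² = 1,190,000 mm², so w ≈ 917.3 mm and w√2 ≈ 1297.3 mm → D0 = 917 × 1297 mm.
D1: ⌊1297/2⌋ × 917 = 648 × 917 mm
D2: ⌊917/2⌋ × 648 = 458 × 648 mm
D3: ⌊648/2⌋ × 458 = 324 × 458 mm
D4: ⌊458/2⌋ × 324 = 229 × 324 mm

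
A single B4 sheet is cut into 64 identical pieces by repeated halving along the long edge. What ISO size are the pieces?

B10

64 = 2^6, so 6 halving steps.
B4 → B5 → … → B10 after 6 steps.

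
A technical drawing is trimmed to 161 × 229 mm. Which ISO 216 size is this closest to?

C5 (162 × 229 mm)

Aspect ratio 229/161 ≈ 1.422 — close to the ISO √2 ≈ 1.414.
In the C-series (envelope sizes, between A and B): C5 = 162 × 229 mm.
Off by 1 mm total — nearest standard size.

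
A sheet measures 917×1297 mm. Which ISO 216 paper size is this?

C0 (917 × 1297 mm)

Aspect ratio 1297/917 ≈ 1.414 — close to the ISO √2 ≈ 1.414.
In the C-series (envelope sizes, between A and B): C0 = 917 × 1297 mm.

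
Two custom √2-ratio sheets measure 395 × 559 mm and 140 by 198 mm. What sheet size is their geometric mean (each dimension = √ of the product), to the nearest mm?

235 × 333 mm

Short side: √(395 · 140) = √55300 ≈ 235.2 → 235 mm
Long side: √(559 · 198) = √110682 ≈ 332.7 → 333 mm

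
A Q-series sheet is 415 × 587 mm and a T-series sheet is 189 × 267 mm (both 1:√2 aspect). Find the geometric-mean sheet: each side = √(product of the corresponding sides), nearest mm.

280 × 396 mm

Short side: √(415 · 189) = √78435 ≈ 280.1 → 280 mm
Long side: √(587 · 267) = √156729 ≈ 395.9 → 396 mm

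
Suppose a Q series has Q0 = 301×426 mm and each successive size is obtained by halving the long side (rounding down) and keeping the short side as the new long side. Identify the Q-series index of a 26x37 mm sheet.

Q7

Q0: 301 × 426 mm
Q1: 213 × 301 mm
Q2: 150 × 213 mm
Q3: 106 × 150 mm
Q4: 75 × 106 mm
Q5: 53 × 75 mm
Q6: 37 × 53 mm
Q7: 26 × 37 mm
Q8: 18 × 26 mm
→ matches Q7.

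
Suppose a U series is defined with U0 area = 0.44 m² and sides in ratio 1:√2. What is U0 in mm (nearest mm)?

558 × 789 mm

Let the short side be w mm. Then w · w√2 = 0.44 m² = 440,000 mm².
w² = 440,000/√2, so w ≈ 557.8 mm; long side = w√2 ≈ 788.8 mm.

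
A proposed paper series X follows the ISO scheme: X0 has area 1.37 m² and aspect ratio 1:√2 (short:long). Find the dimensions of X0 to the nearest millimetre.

Let the short side be w mm. Then w · w√2 = 1.37 m² = 1,370,000 mm².
w² = 1,370,000/√2, so w ≈ 984.2 mm; long side = w√2 ≈ 1391.9 mm.

984 × 1392 mm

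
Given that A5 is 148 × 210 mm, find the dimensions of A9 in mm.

A6: ⌊210/2⌋ × 148 = 105 × 148 mm
A7: ⌊148/2⌋ × 105 = 74 × 105 mm
A8: ⌊105/2⌋ × 74 = 52 × 74 mm
A9: ⌊74/2⌋ × 52 = 37 × 52 mm

37 × 52 mm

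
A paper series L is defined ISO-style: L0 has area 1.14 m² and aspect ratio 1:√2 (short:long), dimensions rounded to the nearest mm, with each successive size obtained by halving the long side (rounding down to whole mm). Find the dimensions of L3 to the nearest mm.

317 × 449 mm

Let L0's short side be w mm. w · w√2 = 1.14 m² = 1,140,000 mm², so w ≈ 897.8 mm and w√2 ≈ 1269.7 mm → L0 = 898 × 1270 mm.
L1: ⌊1270/2⌋ × 898 = 635 × 898 mm
L2: ⌊898/2⌋ × 635 = 449 × 635 mm
L3: ⌊635/2⌋ × 449 = 317 × 449 mm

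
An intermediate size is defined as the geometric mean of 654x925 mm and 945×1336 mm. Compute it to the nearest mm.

Short side: √(654 · 945) = √618030 ≈ 786.1 → 786 mm
Long side: √(925 · 1336) = √1235800 ≈ 1111.7 → 1112 mm

786 × 1112 mm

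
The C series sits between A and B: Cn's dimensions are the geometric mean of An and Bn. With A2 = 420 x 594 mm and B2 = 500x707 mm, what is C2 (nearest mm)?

Short side: √(420 · 500) = √210000 ≈ 458.3 → 458 mm
Long side: √(594 · 707) = √419958 ≈ 648.0 → 648 mm

458 × 648 mm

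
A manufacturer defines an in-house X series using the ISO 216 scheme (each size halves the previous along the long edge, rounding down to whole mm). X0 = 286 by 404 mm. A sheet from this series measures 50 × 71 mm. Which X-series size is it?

X0: 286 × 404 mm
X1: 202 × 286 mm
X2: 143 × 202 mm
X3: 101 × 143 mm
X4: 71 × 101 mm
X5: 50 × 71 mm
X6: 35 × 50 mm
→ matches X5.

X5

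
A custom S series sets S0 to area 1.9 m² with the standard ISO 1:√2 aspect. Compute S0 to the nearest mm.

1159 × 1639 mm

Let the short side be w mm. Then w · w√2 = 1.9 m² = 1,900,000 mm².
w² = 1,900,000/√2, so w ≈ 1159.1 mm; long side = w√2 ≈ 1639.2 mm.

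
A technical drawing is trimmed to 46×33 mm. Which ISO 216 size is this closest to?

Aspect ratio 46/33 ≈ 1.394 (ISO target is √2 ≈ 1.414).
In the B-series (B0 = 1000 × 1414 mm): B10 = 31 × 44 mm.
Off by 4 mm total — nearest standard size.

B10 (31 × 44 mm)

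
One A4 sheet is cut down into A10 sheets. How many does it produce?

64

A4 = 210 × 297 mm; A10 = 26 × 37 mm.
Each halving step doubles the count; 6 steps from A4 to A10.
2^6 = 64.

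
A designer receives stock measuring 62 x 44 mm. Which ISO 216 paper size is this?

Aspect ratio 62/44 ≈ 1.409 — close to the ISO √2 ≈ 1.414.
In the B-series (B0 = 1000 × 1414 mm): B9 = 44 × 62 mm.

B9 (44 × 62 mm)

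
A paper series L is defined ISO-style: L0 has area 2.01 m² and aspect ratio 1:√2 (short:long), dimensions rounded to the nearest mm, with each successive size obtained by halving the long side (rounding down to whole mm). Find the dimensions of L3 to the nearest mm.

421 × 596 mm

Let L0's short side be w mm. w · w√2 = 2.01 m² = 2,010,000 mm², so w ≈ 1192.2 mm and w√2 ≈ 1686.0 mm → L0 = 1192 × 1686 mm.
L1: ⌊1686/2⌋ × 1192 = 843 × 1192 mm
L2: ⌊1192/2⌋ × 843 = 596 × 843 mm
L3: ⌊843/2⌋ × 596 = 421 × 596 mm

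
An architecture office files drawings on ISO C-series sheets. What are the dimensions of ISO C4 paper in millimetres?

C0 = 917 × 1297 mm (C0 is the geometric mean of A0 and B0, aspect 1:√2).
C1: ⌊1297/2⌋ × 917 = 648 × 917 mm
C2: ⌊917/2⌋ × 648 = 458 × 648 mm
C3: ⌊648/2⌋ × 458 = 324 × 458 mm
C4: ⌊458/2⌋ × 324 = 229 × 324 mm

229 × 324 mm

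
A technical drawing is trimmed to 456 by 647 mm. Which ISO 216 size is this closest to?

C2 (458 × 648 mm)

Aspect ratio 647/456 ≈ 1.419 — close to the ISO √2 ≈ 1.414.
In the C-series (envelope sizes, between A and B): C2 = 458 × 648 mm.
Off by 3 mm total — nearest standard size.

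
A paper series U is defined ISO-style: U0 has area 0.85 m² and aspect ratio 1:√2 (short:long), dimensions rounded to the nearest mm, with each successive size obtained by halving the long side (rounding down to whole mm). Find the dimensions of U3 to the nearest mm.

Let U0's short side be w mm. w · w√2 = 0.85 m² = 850,000 mm², so w ≈ 775.3 mm and w√2 ≈ 1096.4 mm → U0 = 775 × 1096 mm.
U1: ⌊1096/2⌋ × 775 = 548 × 775 mm
U2: ⌊775/2⌋ × 548 = 387 × 548 mm
U3: ⌊548/2⌋ × 387 = 274 × 387 mm

274 × 387 mm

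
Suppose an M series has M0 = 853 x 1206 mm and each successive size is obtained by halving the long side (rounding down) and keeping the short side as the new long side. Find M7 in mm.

75 × 106 mm

M1 = 603 × 853 mm (from M0 by 1 halving).
M2: ⌊853/2⌋ × 603 = 426 × 603 mm
M3: ⌊603/2⌋ × 426 = 301 × 426 mm
M4: ⌊426/2⌋ × 301 = 213 × 301 mm
M5: ⌊301/2⌋ × 213 = 150 × 213 mm
M6: ⌊213/2⌋ × 150 = 106 × 150 mm
M7: ⌊150/2⌋ × 106 = 75 × 106 mm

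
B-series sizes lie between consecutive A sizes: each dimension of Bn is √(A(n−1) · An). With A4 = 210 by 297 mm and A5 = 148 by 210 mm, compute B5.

Short side: √(210 · 148) = √31080 ≈ 176.3 → 176 mm
Long side: √(297 · 210) = √62370 ≈ 249.7 → 250 mm

176 × 250 mm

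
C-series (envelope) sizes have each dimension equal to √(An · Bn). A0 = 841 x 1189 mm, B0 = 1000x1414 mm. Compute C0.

Short side: √(841 · 1000) = √841000 ≈ 917.1 → 917 mm
Long side: √(1189 · 1414) = √1681246 ≈ 1296.6 → 1297 mm

917 × 1297 mm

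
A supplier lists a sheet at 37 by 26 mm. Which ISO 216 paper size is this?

A10 (26 × 37 mm)

Aspect ratio 37/26 ≈ 1.423 — close to the ISO √2 ≈ 1.414.
In the A-series (A0 area = 1 m²): A10 = 26 × 37 mm.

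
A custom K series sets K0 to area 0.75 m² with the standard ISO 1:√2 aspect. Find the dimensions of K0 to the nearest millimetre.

728 × 1030 mm

Let the short side be w mm. Then w · w√2 = 0.75 m² = 750,000 mm².
w² = 750,000/√2, so w ≈ 728.2 mm; long side = w√2 ≈ 1029.9 mm.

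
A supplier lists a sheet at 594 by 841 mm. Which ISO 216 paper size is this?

A1 (594 × 841 mm)

Aspect ratio 841/594 ≈ 1.416 — close to the ISO √2 ≈ 1.414.
In the A-series (A0 area = 1 m²): A1 = 594 × 841 mm.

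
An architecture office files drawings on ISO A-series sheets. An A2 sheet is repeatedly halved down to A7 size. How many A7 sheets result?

Each ISO step halves the sheet: 1 × A2 → 2 × A3 → 4 × A4 → 8 × A5 → …
From A2 to A7 is 5 halving steps: 2^5 = 32.

32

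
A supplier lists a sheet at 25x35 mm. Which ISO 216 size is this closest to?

A10 (26 × 37 mm)

Aspect ratio 35/25 ≈ 1.400 — close to the ISO √2 ≈ 1.414.
In the A-series (A0 area = 1 m²): A10 = 26 × 37 mm.
Off by 3 mm total — nearest standard size.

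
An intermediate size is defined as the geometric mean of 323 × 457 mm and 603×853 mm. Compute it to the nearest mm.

441 × 624 mm

Short side: √(323 · 603) = √194769 ≈ 441.3 → 441 mm
Long side: √(457 · 853) = √389821 ≈ 624.4 → 624 mm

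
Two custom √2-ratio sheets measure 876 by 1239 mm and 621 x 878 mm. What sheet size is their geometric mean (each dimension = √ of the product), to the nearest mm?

738 × 1043 mm

Short side: √(876 · 621) = √543996 ≈ 737.6 → 738 mm
Long side: √(1239 · 878) = √1087842 ≈ 1043.0 → 1043 mm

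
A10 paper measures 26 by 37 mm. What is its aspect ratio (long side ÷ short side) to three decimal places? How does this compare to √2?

1.423

37 / 26 = 1.423
ISO 216 targets √2 ≈ 1.414; the +0.009 deviation is from mm rounding.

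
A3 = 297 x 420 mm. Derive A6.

105 × 148 mm

A4: ⌊420/2⌋ × 297 = 210 × 297 mm
A5: ⌊297/2⌋ × 210 = 148 × 210 mm
A6: ⌊210/2⌋ × 148 = 105 × 148 mm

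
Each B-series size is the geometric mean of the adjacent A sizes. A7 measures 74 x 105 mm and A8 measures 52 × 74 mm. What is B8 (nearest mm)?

62 × 88 mm

Short side: √(74 · 52) = √3848 ≈ 62.0 → 62 mm
Long side: √(105 · 74) = √7770 ≈ 88.1 → 88 mm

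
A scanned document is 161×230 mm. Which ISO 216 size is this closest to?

C5 (162 × 229 mm)

Aspect ratio 230/161 ≈ 1.429 — close to the ISO √2 ≈ 1.414.
In the C-series (envelope sizes, between A and B): C5 = 162 × 229 mm.
Off by 2 mm total — nearest standard size.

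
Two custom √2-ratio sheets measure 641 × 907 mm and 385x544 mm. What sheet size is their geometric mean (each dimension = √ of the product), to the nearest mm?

Short side: √(641 · 385) = √246785 ≈ 496.8 → 497 mm
Long side: √(907 · 544) = √493408 ≈ 702.4 → 702 mm

497 × 702 mm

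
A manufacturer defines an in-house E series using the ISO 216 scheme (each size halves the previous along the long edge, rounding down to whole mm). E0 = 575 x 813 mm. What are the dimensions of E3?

E1: ⌊813/2⌋ × 575 = 406 × 575 mm
E2: ⌊575/2⌋ × 406 = 287 × 406 mm
E3: ⌊406/2⌋ × 287 = 203 × 287 mm

203 × 287 mm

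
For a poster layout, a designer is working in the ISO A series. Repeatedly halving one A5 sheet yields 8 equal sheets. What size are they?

A8

8 = 2^3, so 3 halving steps.
A5 → A6 → … → A8 after 3 steps.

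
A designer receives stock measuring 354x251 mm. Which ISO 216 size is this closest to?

B4 (250 × 353 mm)

Aspect ratio 354/251 ≈ 1.410 — close to the ISO √2 ≈ 1.414.
In the B-series (B0 = 1000 × 1414 mm): B4 = 250 × 353 mm.
Off by 2 mm total — nearest standard size.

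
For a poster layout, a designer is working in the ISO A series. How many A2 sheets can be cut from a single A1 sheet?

A1 = 594 × 841 mm; A2 = 420 × 594 mm.
Each halving step doubles the count; 1 step from A1 to A2.
2^1 = 2.

2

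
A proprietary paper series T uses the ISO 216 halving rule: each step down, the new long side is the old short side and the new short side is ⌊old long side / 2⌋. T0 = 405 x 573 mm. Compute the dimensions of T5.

T1: ⌊573/2⌋ × 405 = 286 × 405 mm
T2: ⌊405/2⌋ × 286 = 202 × 286 mm
T3: ⌊286/2⌋ × 202 = 143 × 202 mm
T4: ⌊202/2⌋ × 143 = 101 × 143 mm
T5: ⌊143/2⌋ × 101 = 71 × 101 mm

71 × 101 mm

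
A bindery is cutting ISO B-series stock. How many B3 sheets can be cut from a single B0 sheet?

Each ISO step halves the sheet: 1 × B0 → 2 × B1 → 4 × B2 → 8 × B3
From B0 to B3 is 3 halving steps: 2^3 = 8.

8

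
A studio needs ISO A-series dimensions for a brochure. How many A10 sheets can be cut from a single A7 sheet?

8

Each ISO step halves the sheet: 1 × A7 → 2 × A8 → 4 × A9 → 8 × A10
From A7 to A10 is 3 halving steps: 2^3 = 8.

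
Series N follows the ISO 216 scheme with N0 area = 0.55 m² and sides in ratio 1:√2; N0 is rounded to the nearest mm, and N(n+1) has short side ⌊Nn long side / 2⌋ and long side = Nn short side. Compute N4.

Let N0's short side be w mm. w · w√2 = 0.55 m² = 550,000 mm², so w ≈ 623.6 mm and w√2 ≈ 881.9 mm → N0 = 624 × 882 mm.
N1: ⌊882/2⌋ × 624 = 441 × 624 mm
N2: ⌊624/2⌋ × 441 = 312 × 441 mm
N3: ⌊441/2⌋ × 312 = 220 × 312 mm
N4: ⌊312/2⌋ × 220 = 156 × 220 mm

156 × 220 mm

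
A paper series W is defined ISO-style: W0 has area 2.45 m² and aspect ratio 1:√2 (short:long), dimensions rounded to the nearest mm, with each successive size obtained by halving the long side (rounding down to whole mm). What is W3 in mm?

Let W0's short side be w mm. w · w√2 = 2.45 m² = 2,450,000 mm², so w ≈ 1316.2 mm and w√2 ≈ 1861.4 mm → W0 = 1316 × 1861 mm.
W1: ⌊1861/2⌋ × 1316 = 930 × 1316 mm
W2: ⌊1316/2⌋ × 930 = 658 × 930 mm
W3: ⌊930/2⌋ × 658 = 465 × 658 mm

465 × 658 mm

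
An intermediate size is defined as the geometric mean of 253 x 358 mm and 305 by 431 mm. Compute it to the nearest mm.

278 × 393 mm

Short side: √(253 · 305) = √77165 ≈ 277.8 → 278 mm
Long side: √(358 · 431) = √154298 ≈ 392.8 → 393 mm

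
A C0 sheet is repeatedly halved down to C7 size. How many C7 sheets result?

128

C0 = 917 × 1297 mm; C7 = 81 × 114 mm.
Each halving step doubles the count; 7 steps from C0 to C7.
2^7 = 128.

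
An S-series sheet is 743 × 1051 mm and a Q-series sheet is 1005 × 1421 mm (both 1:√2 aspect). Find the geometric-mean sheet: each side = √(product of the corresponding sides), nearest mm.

Short side: √(743 · 1005) = √746715 ≈ 864.1 → 864 mm
Long side: √(1051 · 1421) = √1493471 ≈ 1222.1 → 1222 mm

864 × 1222 mm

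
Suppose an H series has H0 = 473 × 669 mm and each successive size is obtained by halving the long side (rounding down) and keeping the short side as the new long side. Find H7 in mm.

41 × 59 mm

H1 = 334 × 473 mm (from H0 by 1 halving).
H2: ⌊473/2⌋ × 334 = 236 × 334 mm
H3: ⌊334/2⌋ × 236 = 167 × 236 mm
H4: ⌊236/2⌋ × 167 = 118 × 167 mm
H5: ⌊167/2⌋ × 118 = 83 × 118 mm
H6: ⌊118/2⌋ × 83 = 59 × 83 mm
H7: ⌊83/2⌋ × 59 = 41 × 59 mm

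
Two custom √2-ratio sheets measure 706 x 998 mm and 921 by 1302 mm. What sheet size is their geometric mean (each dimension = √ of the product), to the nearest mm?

Short side: √(706 · 921) = √650226 ≈ 806.4 → 806 mm
Long side: √(998 · 1302) = √1299396 ≈ 1139.9 → 1140 mm

806 × 1140 mm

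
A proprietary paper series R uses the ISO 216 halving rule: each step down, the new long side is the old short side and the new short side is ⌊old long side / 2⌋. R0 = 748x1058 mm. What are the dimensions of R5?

R1: ⌊1058/2⌋ × 748 = 529 × 748 mm
R2: ⌊748/2⌋ × 529 = 374 × 529 mm
R3: ⌊529/2⌋ × 374 = 264 × 374 mm
R4: ⌊374/2⌋ × 264 = 187 × 264 mm
R5: ⌊264/2⌋ × 187 = 132 × 187 mm

132 × 187 mm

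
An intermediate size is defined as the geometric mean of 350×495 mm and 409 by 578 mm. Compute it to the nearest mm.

378 × 535 mm

Short side: √(350 · 409) = √143150 ≈ 378.4 → 378 mm
Long side: √(495 · 578) = √286110 ≈ 534.9 → 535 mm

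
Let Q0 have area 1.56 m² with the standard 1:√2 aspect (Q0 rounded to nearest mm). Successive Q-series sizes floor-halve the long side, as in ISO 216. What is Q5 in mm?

185 × 262 mm

Let Q0's short side be w mm. w · w√2 = 1.56 m² = 1,560,000 mm², so w ≈ 1050.3 mm and w√2 ≈ 1485.3 mm → Q0 = 1050 × 1485 mm.
Q1: ⌊1485/2⌋ × 1050 = 742 × 1050 mm
Q2: ⌊1050/2⌋ × 742 = 525 × 742 mm
Q3: ⌊742/2⌋ × 525 = 371 × 525 mm
Q4: ⌊525/2⌋ × 371 = 262 × 371 mm
Q5: ⌊371/2⌋ × 262 = 185 × 262 mm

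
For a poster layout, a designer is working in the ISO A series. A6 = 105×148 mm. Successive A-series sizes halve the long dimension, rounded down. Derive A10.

A7: ⌊148/2⌋ × 105 = 74 × 105 mm
A8: ⌊105/2⌋ × 74 = 52 × 74 mm
A9: ⌊74/2⌋ × 52 = 37 × 52 mm
A10: ⌊52/2⌋ × 37 = 26 × 37 mm

26 × 37 mm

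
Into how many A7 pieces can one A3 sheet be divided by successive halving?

A3 = 297 × 420 mm; A7 = 74 × 105 mm.
Each halving step doubles the count; 4 steps from A3 to A7.
2^4 = 16.

16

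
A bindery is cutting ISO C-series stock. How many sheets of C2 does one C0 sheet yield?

C0 = 917 × 1297 mm; C2 = 458 × 648 mm.
Each halving step doubles the count; 2 steps from C0 to C2.
2^2 = 4.

4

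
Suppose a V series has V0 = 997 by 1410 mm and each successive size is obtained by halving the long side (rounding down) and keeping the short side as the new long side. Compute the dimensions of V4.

V1 = 705 × 997 mm (from V0 by 1 halving).
V2: ⌊997/2⌋ × 705 = 498 × 705 mm
V3: ⌊705/2⌋ × 498 = 352 × 498 mm
V4: ⌊498/2⌋ × 352 = 249 × 352 mm

249 × 352 mm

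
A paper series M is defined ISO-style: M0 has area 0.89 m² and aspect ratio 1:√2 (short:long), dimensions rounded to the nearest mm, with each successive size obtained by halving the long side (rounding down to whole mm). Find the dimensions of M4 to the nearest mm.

Let M0's short side be w mm. w · w√2 = 0.89 m² = 890,000 mm², so w ≈ 793.3 mm and w√2 ≈ 1121.9 mm → M0 = 793 × 1122 mm.
M1: ⌊1122/2⌋ × 793 = 561 × 793 mm
M2: ⌊793/2⌋ × 561 = 396 × 561 mm
M3: ⌊561/2⌋ × 396 = 280 × 396 mm
M4: ⌊396/2⌋ × 280 = 198 × 280 mm

198 × 280 mm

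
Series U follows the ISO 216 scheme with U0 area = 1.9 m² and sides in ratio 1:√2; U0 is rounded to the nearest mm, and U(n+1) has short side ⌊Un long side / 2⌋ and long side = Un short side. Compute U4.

289 × 409 mm

Let U0's short side be w mm. w · w√2 = 1.9 m² = 1,900,000 mm², so w ≈ 1159.1 mm and w√2 ≈ 1639.2 mm → U0 = 1159 × 1639 mm.
U1: ⌊1639/2⌋ × 1159 = 819 × 1159 mm
U2: ⌊1159/2⌋ × 819 = 579 × 819 mm
U3: ⌊819/2⌋ × 579 = 409 × 579 mm
U4: ⌊579/2⌋ × 409 = 289 × 409 mm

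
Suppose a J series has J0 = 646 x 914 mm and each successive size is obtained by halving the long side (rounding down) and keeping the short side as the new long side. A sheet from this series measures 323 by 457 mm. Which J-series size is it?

J2

J0: 646 × 914 mm
J1: 457 × 646 mm
J2: 323 × 457 mm
J3: 228 × 323 mm
→ matches J2.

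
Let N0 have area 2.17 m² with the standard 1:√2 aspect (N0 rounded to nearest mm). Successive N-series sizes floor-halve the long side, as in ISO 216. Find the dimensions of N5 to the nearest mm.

219 × 309 mm

Let N0's short side be w mm. w · w√2 = 2.17 m² = 2,170,000 mm², so w ≈ 1238.7 mm and w√2 ≈ 1751.8 mm → N0 = 1239 × 1752 mm.
N1: ⌊1752/2⌋ × 1239 = 876 × 1239 mm
N2: ⌊1239/2⌋ × 876 = 619 × 876 mm
N3: ⌊876/2⌋ × 619 = 438 × 619 mm
N4: ⌊619/2⌋ × 438 = 309 × 438 mm
N5: ⌊438/2⌋ × 309 = 219 × 309 mm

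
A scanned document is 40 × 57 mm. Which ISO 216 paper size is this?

Aspect ratio 57/40 ≈ 1.425 — close to the ISO √2 ≈ 1.414.
In the C-series (envelope sizes, between A and B): C9 = 40 × 57 mm.

C9 (40 × 57 mm)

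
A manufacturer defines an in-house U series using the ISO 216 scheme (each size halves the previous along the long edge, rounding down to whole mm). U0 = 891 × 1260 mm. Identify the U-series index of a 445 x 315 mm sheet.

U3

U0: 891 × 1260 mm
U1: 630 × 891 mm
U2: 445 × 630 mm
U3: 315 × 445 mm
U4: 222 × 315 mm
→ matches U3.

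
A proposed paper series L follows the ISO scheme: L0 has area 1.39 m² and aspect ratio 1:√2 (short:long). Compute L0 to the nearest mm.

Let the short side be w mm. Then w · w√2 = 1.39 m² = 1,390,000 mm².
w² = 1,390,000/√2, so w ≈ 991.4 mm; long side = w√2 ≈ 1402.1 mm.

991 × 1402 mm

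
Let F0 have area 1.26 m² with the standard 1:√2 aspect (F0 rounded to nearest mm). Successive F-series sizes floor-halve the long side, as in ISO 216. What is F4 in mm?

236 × 333 mm

Let F0's short side be w mm. w · w√2 = 1.26 m² = 1,260,000 mm², so w ≈ 943.9 mm and w√2 ≈ 1334.9 mm → F0 = 944 × 1335 mm.
F1: ⌊1335/2⌋ × 944 = 667 × 944 mm
F2: ⌊944/2⌋ × 667 = 472 × 667 mm
F3: ⌊667/2⌋ × 472 = 333 × 472 mm
F4: ⌊472/2⌋ × 333 = 236 × 333 mm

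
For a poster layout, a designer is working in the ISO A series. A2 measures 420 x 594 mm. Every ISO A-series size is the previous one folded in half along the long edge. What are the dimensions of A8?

52 × 74 mm

A3: ⌊594/2⌋ × 420 = 297 × 420 mm
A4: ⌊420/2⌋ × 297 = 210 × 297 mm
A5: ⌊297/2⌋ × 210 = 148 × 210 mm
A6: ⌊210/2⌋ × 148 = 105 × 148 mm
A7: ⌊148/2⌋ × 105 = 74 × 105 mm
A8: ⌊105/2⌋ × 74 = 52 × 74 mm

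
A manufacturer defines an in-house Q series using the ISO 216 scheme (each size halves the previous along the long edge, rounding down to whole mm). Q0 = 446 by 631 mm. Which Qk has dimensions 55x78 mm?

Q6

Q0: 446 × 631 mm
Q1: 315 × 446 mm
Q2: 223 × 315 mm
Q3: 157 × 223 mm
Q4: 111 × 157 mm
Q5: 78 × 111 mm
Q6: 55 × 78 mm
Q7: 39 × 55 mm
→ matches Q6.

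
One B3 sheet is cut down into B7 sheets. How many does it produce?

16

Each ISO step halves the sheet: 1 × B3 → 2 × B4 → 4 × B5 → 8 × B6 → …
From B3 to B7 is 4 halving steps: 2^4 = 16.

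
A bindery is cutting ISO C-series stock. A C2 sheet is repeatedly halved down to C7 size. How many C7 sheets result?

32

Each ISO step halves the sheet: 1 × C2 → 2 × C3 → 4 × C4 → 8 × C5 → …
From C2 to C7 is 5 halving steps: 2^5 = 32.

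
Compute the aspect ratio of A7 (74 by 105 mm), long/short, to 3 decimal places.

105 / 74 = 1.419
ISO 216 targets √2 ≈ 1.414; the +0.005 deviation is from mm rounding.

1.419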